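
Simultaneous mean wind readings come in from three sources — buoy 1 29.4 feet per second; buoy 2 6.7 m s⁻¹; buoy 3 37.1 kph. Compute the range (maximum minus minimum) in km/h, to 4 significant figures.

buoy 1: 29.4 ft/s = 32.2600 km/h.
buoy 2: 6.7 m/s = 24.1200 km/h.
Spread: 37.1000 − 24.1200 = 12.98 km/h.

12.98 km/h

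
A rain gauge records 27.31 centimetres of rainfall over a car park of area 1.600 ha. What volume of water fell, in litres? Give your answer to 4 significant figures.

Depth: 27.31 cm × 10 = 273.1 mm.
Area: 1.600 ha = 16000 m².
1 mm over 1 m² is 1 L, so volume = 273.1 × 16000 = 4369600 L ≈ 4370000 L.

4370000 litres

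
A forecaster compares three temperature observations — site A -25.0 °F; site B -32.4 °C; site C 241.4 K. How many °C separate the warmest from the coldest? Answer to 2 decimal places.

site A: -25.0 °F = -31.667 °C.
site C: 241.4 K = -31.750 °C.
Spread: (-31.667) − (-32.400) = 0.733 °C.

0.73 °C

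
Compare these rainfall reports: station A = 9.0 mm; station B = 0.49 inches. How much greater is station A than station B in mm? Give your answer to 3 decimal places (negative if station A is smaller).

station B: 0.49 in = 12.44600 mm.
Difference: 9.00000 − 12.44600 = -3.446 mm.

-3.446 mm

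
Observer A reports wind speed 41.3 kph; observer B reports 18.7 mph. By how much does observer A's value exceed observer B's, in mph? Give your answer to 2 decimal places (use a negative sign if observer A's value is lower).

observer A: 41.3 km/h = 25.6626 mph.
Difference: 25.6626 − 18.7000 = 6.96 mph.

6.96 mph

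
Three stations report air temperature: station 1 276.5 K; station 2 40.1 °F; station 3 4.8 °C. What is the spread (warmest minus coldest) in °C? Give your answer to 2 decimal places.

station 1: 276.5 K = 3.350 °C.
station 2: 40.1 °F = 4.500 °C.
Spread: 4.800 − 3.350 = 1.450 °C.

1.45 °C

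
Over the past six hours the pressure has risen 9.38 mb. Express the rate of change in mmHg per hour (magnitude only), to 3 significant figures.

1.17 mmHg per hour

9.38 mb / 6 h × 0.750062 mmHg/mb = 1.17 mmHg/h.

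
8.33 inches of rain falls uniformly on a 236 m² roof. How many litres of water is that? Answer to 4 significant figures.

Depth: 8.33 in × 25.4 = 211.582 mm.
1 mm over 1 m² is 1 L, so volume = 211.582 × 236 = 49933.352 L ≈ 49930 L.

49930 litres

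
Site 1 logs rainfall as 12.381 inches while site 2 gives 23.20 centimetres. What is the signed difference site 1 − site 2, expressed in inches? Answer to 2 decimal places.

3.25 in

site 2: 23.20 cm = 9.1339 in.
Difference: 12.3810 − 9.1339 = 3.25 in.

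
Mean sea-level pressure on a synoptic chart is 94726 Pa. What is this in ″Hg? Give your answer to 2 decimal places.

27.97 inHg

1 Pa = 0.0002953 inHg, so 94726 × 0.0002953 = 27.97 inHg.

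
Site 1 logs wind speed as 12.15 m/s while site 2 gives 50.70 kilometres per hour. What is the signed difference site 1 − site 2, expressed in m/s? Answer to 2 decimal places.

site 2: 50.70 km/h = 14.0833 m/s.
Difference: 12.1500 − 14.0833 = -1.93 m/s.

-1.93 m/s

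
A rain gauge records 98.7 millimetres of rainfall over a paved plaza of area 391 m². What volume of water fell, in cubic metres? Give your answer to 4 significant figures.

1 mm over 1 m² is 1 L, so volume = 98.7 × 391 = 38591.7 L = 38.59 m³.

38.59 cubic metres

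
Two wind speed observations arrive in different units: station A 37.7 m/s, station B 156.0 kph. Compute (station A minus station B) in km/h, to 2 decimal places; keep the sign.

station A: 37.7 m/s = 135.7200 km/h.
Difference: 135.7200 − 156.0000 = -20.28 km/h.

-20.28 km/h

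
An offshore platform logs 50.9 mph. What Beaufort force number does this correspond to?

50.9 mph = 22.8 m/s, which is Beaufort 9 (strong gale, 20.8–24.4 m/s).

Beaufort force 9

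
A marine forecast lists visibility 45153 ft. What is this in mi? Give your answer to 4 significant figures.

1 ft = 0.000189394 SM, so 45153 × 0.000189394 = 8.552 SM.

8.552 SM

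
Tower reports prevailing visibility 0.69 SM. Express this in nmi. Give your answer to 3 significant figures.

0.600 nmi

1 SM = 0.868976 nmi, so 0.69 × 0.868976 = 0.600 nmi.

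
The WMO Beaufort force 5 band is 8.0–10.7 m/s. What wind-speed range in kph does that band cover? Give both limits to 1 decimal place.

28.8 to 38.5 km/h

8.0–10.7 m/s × 3.6 = 28.8–38.5 km/h.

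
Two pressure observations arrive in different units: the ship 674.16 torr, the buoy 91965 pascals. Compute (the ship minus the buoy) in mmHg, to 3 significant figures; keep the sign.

-15.6 mmHg

the buoy: 91965 Pa = 689.794 mmHg.
Difference: 674.160 − 689.794 = -15.6 mmHg.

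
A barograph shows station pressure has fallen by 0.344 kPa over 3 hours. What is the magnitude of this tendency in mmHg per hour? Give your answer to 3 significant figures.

0.860 mmHg per hour

0.344 kPa / 3 h × 7.50062 mmHg/kPa = 0.860 mmHg/h.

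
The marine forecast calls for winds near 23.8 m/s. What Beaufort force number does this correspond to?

Beaufort force 9

23.8 m/s lies in the Beaufort 9 band (strong gale, 20.8–24.4 m/s).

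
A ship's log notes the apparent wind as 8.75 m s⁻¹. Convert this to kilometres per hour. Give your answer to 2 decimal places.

1 m/s = 3.6 km/h, so 8.75 × 3.6 = 31.50 km/h.

31.50 km/h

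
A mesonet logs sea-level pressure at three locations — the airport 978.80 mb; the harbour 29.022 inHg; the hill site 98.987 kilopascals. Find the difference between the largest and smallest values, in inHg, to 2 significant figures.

the airport: 978.80 mb = 28.9039 inHg.
the hill site: 98.987 kPa = 29.2308 inHg.
Spread: 29.2308 − 28.9039 = 0.33 inHg.

0.33 inHg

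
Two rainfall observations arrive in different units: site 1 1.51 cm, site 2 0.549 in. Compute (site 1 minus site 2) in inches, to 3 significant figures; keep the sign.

site 1: 1.51 cm = 0.594488 in.
Difference: 0.594488 − 0.549000 = 0.0455 in.

0.0455 in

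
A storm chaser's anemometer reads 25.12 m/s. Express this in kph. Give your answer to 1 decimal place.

90.4 km/h

1 m/s = 3.6 km/h, so 25.12 × 3.6 = 90.4 km/h.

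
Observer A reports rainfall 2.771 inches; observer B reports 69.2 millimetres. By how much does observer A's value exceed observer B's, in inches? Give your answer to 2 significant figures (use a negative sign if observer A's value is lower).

0.047 in

observer B: 69.2 mm = 2.72441 in.
Difference: 2.77100 − 2.72441 = 0.047 in.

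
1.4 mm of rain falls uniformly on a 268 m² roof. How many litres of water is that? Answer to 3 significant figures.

1 mm over 1 m² is 1 L, so volume = 1.4 × 268 = 375.2 L ≈ 375 L.

375 litres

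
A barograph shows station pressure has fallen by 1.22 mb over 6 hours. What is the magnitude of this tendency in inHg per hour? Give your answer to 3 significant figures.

0.00600 inHg per hour

1.22 mb / 6 h × 0.02953 inHg/mb = 0.00600 inHg/h.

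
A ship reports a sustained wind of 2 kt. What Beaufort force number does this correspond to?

2 kt lies in the Beaufort 1 band (light air, 1–3 kt).

Beaufort force 1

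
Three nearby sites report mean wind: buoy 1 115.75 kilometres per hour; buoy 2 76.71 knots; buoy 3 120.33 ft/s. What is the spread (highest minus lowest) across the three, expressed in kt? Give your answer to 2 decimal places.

14.21 kt

buoy 1: 115.75 km/h = 62.5000 kt.
buoy 3: 120.33 ft/s = 71.2936 kt.
Spread: 76.7100 − 62.5000 = 14.21 kt.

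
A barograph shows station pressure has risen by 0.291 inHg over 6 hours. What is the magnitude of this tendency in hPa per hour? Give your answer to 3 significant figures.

1.64 hPa per hour

0.291 inHg / 6 h × 33.8639 hPa/inHg = 1.64 hPa/h.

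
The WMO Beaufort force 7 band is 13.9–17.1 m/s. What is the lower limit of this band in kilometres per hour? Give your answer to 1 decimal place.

13.9–17.1 m/s × 3.6 = 50.0–61.6 km/h.

50.0 km/h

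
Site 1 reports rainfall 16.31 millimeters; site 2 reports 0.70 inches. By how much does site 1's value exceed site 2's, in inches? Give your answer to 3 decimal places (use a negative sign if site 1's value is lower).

-0.058 in

site 1: 16.31 mm = 0.64213 in.
Difference: 0.64213 − 0.70000 = -0.058 in.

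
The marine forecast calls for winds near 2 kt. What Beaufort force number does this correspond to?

Beaufort force 1

2 kt lies in the Beaufort 1 band (light air, 1–3 kt).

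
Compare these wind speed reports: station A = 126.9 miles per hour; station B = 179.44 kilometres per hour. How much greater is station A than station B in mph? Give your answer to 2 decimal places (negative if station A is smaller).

station B: 179.44 km/h = 111.4988 mph.
Difference: 126.9000 − 111.4988 = 15.40 mph.

15.40 mph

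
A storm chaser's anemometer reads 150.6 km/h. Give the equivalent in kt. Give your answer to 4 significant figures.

81.32 kt

1 km/h = 0.539957 kt, so 150.6 × 0.539957 = 81.32 kt.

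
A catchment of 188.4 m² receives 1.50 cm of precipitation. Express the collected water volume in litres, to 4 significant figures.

2826 litres

Depth: 1.50 cm × 10 = 15 mm.
1 mm over 1 m² is 1 L, so volume = 15 × 188.4 = 2826 L.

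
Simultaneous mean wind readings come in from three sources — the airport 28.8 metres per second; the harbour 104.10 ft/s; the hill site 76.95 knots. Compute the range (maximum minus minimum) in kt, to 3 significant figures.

the airport: 28.8 m/s = 55.983 kt.
the harbour: 104.10 ft/s = 61.678 kt.
Spread: 76.950 − 55.983 = 21.0 kt.

21.0 kt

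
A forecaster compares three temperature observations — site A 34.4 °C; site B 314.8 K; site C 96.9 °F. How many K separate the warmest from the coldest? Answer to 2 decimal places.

7.25 K

site B: 314.8 K = 41.650 °C.
site C: 96.9 °F = 36.056 °C.
Spread: 41.650 − 34.400 = 7.250 °C.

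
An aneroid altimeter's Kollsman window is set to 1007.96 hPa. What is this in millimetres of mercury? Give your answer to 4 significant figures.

1 hPa = 0.750062 mmHg, so 1007.96 × 0.750062 = 756.0 mmHg.

756.0 mmHg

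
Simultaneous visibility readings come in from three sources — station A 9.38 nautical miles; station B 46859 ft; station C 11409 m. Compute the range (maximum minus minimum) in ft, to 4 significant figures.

station A: 9.38 nmi = 56993.96 ft.
station C: 11409 m = 37431.10 ft.
Spread: 56993.96 − 37431.10 = 19560 ft.

19560 ft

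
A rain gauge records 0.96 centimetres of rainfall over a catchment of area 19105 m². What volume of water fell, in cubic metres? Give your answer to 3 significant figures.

Depth: 0.96 cm × 10 = 9.6 mm.
1 mm over 1 m² is 1 L, so volume = 9.6 × 19105 = 183408 L = 183 m³.

183 cubic metres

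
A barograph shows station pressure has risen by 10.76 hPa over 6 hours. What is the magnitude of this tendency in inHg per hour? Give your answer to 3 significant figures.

0.0530 inHg per hour

10.76 hPa / 6 h × 0.02953 inHg/hPa = 0.0530 inHg/h.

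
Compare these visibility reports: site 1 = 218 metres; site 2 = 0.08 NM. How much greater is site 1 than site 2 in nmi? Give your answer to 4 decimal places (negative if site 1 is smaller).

0.0377 nmi

site 1: 218 m = 0.117711 nmi.
Difference: 0.117711 − 0.080000 = 0.0377 nmi.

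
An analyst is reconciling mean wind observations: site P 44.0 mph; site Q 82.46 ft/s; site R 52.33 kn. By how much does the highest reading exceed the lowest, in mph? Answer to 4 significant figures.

16.22 mph

site Q: 82.46 ft/s = 56.2227 mph.
site R: 52.33 kt = 60.2203 mph.
Spread: 60.2203 − 44.0000 = 16.22 mph.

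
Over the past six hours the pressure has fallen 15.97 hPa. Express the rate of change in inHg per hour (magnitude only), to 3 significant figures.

0.0786 inHg per hour

15.97 hPa / 6 h × 0.02953 inHg/hPa = 0.0786 inHg/h.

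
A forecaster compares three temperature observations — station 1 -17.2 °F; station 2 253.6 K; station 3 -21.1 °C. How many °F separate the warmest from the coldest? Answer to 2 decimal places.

14.01 °F

station 1: -17.2 °F = -27.333 °C.
station 2: 253.6 K = -19.550 °C.
Spread: (-19.550) − (-27.333) = 7.783 °C = 14.01 °F.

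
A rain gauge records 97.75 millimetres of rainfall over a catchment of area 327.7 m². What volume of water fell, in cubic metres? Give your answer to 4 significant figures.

32.03 cubic metres

1 mm over 1 m² is 1 L, so volume = 97.75 × 327.7 = 32032.675 L = 32.03 m³.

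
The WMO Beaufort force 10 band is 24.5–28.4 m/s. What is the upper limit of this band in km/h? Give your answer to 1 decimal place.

24.5–28.4 m/s × 3.6 = 88.2–102.2 km/h.

102.2 km/h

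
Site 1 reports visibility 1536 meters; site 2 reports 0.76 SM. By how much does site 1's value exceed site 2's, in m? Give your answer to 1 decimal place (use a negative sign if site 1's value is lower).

site 2: 0.76 SM = 1223.101 m.
Difference: 1536.000 − 1223.101 = 312.9 m.

312.9 m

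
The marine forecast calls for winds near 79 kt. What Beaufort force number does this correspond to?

Beaufort force 12

79 kt lies in the Beaufort 12 band (hurricane force, ≥64 kt).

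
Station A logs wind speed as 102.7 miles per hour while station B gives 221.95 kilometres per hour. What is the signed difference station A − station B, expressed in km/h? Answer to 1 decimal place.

station A: 102.7 mph = 165.280 km/h.
Difference: 165.280 − 221.950 = -56.7 km/h.

-56.7 km/h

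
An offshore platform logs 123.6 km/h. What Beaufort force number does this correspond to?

123.6 km/h = 34.3 m/s, which is Beaufort 12 (hurricane force, ≥32.7 m/s).

Beaufort force 12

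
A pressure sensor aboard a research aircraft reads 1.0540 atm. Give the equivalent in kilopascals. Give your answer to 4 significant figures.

106.8 kPa

1 atm = 101.325 kPa, so 1.0540 × 101.325 = 106.8 kPa.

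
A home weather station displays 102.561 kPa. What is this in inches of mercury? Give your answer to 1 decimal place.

1 kPa = 0.2953 inHg, so 102.561 × 0.2953 = 30.3 inHg.

30.3 inHg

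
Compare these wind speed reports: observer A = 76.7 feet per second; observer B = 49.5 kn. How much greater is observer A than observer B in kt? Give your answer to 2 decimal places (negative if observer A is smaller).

observer A: 76.7 ft/s = 45.4435 kt.
Difference: 45.4435 − 49.5000 = -4.06 kt.

-4.06 kt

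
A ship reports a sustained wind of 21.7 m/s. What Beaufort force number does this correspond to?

21.7 m/s lies in the Beaufort 9 band (strong gale, 20.8–24.4 m/s).

Beaufort force 9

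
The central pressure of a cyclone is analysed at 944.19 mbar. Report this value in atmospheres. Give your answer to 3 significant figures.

0.932 atm

1 mb = 0.000986923 atm, so 944.19 × 0.000986923 = 0.932 atm.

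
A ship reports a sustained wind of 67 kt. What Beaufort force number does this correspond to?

Beaufort force 12

67 kt lies in the Beaufort 12 band (hurricane force, ≥64 kt).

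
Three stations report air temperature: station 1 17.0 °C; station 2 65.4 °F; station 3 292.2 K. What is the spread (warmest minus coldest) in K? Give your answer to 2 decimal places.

2.05 K

station 2: 65.4 °F = 18.556 °C.
station 3: 292.2 K = 19.050 °C.
Spread: 19.050 − 17.000 = 2.050 °C.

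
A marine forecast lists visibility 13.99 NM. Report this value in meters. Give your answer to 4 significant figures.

25910 m

1 nmi = 1852 m, so 13.99 × 1852 = 25910 m.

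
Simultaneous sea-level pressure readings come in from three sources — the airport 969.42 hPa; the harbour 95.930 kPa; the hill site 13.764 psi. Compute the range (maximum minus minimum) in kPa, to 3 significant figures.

the airport: 969.42 hPa = 96.9420 kPa.
the hill site: 13.764 psi = 94.8994 kPa.
Spread: 96.9420 − 94.8994 = 2.04 kPa.

2.04 kPa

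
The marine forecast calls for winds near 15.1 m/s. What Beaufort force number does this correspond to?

15.1 m/s lies in the Beaufort 7 band (near gale, 13.9–17.1 m/s).

Beaufort force 7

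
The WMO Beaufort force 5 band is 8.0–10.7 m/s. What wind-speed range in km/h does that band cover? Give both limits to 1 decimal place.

8.0–10.7 m/s × 3.6 = 28.8–38.5 km/h.

28.8 to 38.5 km/h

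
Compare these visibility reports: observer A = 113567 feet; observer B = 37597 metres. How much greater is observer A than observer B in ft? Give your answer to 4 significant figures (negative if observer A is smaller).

observer B: 37597 m = 123349.74 ft.
Difference: 113567.00 − 123349.74 = -9783 ft.

-9783 ft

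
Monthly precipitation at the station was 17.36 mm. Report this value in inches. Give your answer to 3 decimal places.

1 mm = 0.0393701 in, so 17.36 × 0.0393701 = 0.683 in.

0.683 in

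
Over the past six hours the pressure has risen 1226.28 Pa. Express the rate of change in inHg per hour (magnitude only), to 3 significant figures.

1226.28 Pa / 6 h × 0.0002953 inHg/Pa = 0.0604 inHg/h.

0.0604 inHg per hour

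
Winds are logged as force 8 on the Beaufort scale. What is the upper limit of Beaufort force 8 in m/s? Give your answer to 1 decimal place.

20.7 m/s

Beaufort 8 (gale) spans 17.2–20.7 m/s.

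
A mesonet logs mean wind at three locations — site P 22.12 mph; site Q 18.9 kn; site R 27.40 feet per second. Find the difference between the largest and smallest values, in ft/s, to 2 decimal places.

5.04 ft/s

site P: 22.12 mph = 32.4427 ft/s.
site Q: 18.9 kt = 31.8996 ft/s.
Spread: 32.4427 − 27.4000 = 5.04 ft/s.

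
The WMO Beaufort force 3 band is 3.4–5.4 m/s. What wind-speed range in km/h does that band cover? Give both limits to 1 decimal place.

3.4–5.4 m/s × 3.6 = 12.2–19.4 km/h.

12.2 to 19.4 km/h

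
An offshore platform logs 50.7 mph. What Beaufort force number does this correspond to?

Beaufort force 9

50.7 mph = 22.7 m/s, which is Beaufort 9 (strong gale, 20.8–24.4 m/s).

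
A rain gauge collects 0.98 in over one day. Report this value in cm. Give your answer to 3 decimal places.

1 in = 2.54 cm, so 0.98 × 2.54 = 2.489 cm.

2.489 cm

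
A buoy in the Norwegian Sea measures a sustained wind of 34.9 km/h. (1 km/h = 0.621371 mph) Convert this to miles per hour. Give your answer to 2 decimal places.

1 km/h = 0.621371 mph, so 34.9 × 0.621371 = 21.69 mph.

21.69 mph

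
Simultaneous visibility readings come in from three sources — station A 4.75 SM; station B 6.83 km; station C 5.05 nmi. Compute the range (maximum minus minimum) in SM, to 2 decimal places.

1.57 SM

station B: 6.83 km = 4.2440 SM.
station C: 5.05 nmi = 5.8114 SM.
Spread: 5.8114 − 4.2440 = 1.57 SM.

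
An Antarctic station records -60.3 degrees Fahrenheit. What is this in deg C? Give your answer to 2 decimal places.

-51.28 °C

°C = (°F − 32) × 5/9 = (-60.3 − 32) / 1.8 = -51.28 °C.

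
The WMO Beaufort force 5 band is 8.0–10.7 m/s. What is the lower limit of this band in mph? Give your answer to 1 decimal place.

17.9 mph

8.0–10.7 m/s × 2.237 = 17.9–23.9 mph.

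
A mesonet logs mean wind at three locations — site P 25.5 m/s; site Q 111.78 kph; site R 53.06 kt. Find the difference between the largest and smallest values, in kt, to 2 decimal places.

site P: 25.5 m/s = 49.5680 kt.
site Q: 111.78 km/h = 60.3564 kt.
Spread: 60.3564 − 49.5680 = 10.79 kt.

10.79 kt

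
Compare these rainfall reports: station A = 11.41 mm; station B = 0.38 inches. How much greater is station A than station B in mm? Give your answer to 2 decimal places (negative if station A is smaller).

station B: 0.38 in = 9.6520 mm.
Difference: 11.4100 − 9.6520 = 1.76 mm.

1.76 mm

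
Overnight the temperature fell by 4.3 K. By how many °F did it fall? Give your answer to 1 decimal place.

7.7 °F

A change of 1 °C equals a change of 1.8 °F: Δ°F = 4.3 × 1.8 = 7.7 °F.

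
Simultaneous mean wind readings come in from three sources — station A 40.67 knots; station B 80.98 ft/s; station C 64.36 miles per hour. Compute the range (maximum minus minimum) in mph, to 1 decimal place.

station A: 40.67 kt = 46.802 mph.
station B: 80.98 ft/s = 55.214 mph.
Spread: 64.360 − 46.802 = 17.6 mph.

17.6 mph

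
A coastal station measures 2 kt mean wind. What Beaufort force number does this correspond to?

2 kt lies in the Beaufort 1 band (light air, 1–3 kt).

Beaufort force 1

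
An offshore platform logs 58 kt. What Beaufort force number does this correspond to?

Beaufort force 11

58 kt lies in the Beaufort 11 band (violent storm, 56–63 kt).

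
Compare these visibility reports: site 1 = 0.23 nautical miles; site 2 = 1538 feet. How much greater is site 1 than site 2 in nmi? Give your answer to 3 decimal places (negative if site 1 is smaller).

-0.023 nmi

site 2: 1538 ft = 0.25312 nmi.
Difference: 0.23000 − 0.25312 = -0.023 nmi.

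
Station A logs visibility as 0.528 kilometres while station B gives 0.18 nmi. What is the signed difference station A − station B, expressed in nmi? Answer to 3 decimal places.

0.105 nmi

station A: 0.528 km = 0.28510 nmi.
Difference: 0.28510 − 0.18000 = 0.105 nmi.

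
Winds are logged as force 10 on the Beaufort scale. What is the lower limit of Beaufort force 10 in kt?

Beaufort 10 (storm) spans 48–55 knots.

48 kt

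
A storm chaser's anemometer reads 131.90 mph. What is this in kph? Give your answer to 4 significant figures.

212.3 km/h

1 mph = 1.60934 km/h, so 131.90 × 1.60934 = 212.3 km/h.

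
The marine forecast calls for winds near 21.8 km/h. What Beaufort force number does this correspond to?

Beaufort force 4

21.8 km/h = 6.1 m/s, which is Beaufort 4 (moderate breeze, 5.5–7.9 m/s).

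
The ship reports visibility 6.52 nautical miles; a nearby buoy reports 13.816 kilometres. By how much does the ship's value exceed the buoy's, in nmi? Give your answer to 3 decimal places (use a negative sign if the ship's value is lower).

-0.940 nmi

the buoy: 13.816 km = 7.46004 nmi.
Difference: 6.52000 − 7.46004 = -0.940 nmi.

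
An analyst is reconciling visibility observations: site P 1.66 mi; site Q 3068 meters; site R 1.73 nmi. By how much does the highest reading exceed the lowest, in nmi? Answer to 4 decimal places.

site P: 1.66 SM = 1.442501 nmi.
site Q: 3068 m = 1.656587 nmi.
Spread: 1.730000 − 1.442501 = 0.2875 nmi.

0.2875 nmi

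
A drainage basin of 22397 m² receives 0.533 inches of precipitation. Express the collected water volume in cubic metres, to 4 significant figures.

Depth: 0.533 in × 25.4 = 13.5382 mm.
1 mm over 1 m² is 1 L, so volume = 13.5382 × 22397 = 303215.07 L = 303.2 m³.

303.2 cubic metres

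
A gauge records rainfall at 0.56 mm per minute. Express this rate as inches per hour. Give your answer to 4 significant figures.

1.323 in/hour

0.56 mm/minute × 0.0393701 in/mm × 60 minute/hour = 1.323 in/hour.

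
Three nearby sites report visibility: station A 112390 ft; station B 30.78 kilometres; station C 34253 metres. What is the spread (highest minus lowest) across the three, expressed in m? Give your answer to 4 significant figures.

station A: 112390 ft = 34256.47 m.
station B: 30.78 km = 30780.00 m.
Spread: 34256.47 − 30780.00 = 3476 m.

3476 m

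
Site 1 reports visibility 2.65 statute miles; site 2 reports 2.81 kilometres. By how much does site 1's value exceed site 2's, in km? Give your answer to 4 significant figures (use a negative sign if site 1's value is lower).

1.455 km

site 1: 2.65 SM = 4.26476 km.
Difference: 4.26476 − 2.81000 = 1.455 km.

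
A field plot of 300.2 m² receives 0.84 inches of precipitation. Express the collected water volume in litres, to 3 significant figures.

Depth: 0.84 in × 25.4 = 21.336 mm.
1 mm over 1 m² is 1 L, so volume = 21.336 × 300.2 = 6405.0672 L ≈ 6410 L.

6410 litres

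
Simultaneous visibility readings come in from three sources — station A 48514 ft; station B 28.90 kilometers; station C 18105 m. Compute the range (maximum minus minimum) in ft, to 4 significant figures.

station B: 28.90 km = 94816.27 ft.
station C: 18105 m = 59399.61 ft.
Spread: 94816.27 − 48514.00 = 46300 ft.

46300 ft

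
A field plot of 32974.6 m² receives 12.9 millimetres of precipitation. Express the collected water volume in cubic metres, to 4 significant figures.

425.4 cubic metres

1 mm over 1 m² is 1 L, so volume = 12.9 × 32974.6 = 425372.34 L = 425.4 m³.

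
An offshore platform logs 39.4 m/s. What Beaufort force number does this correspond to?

39.4 m/s lies in the Beaufort 12 band (hurricane force, ≥32.7 m/s).

Beaufort force 12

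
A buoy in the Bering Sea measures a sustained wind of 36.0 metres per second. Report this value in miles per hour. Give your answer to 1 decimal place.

1 m/s = 2.23694 mph, so 36.0 × 2.23694 = 80.5 mph.

80.5 mph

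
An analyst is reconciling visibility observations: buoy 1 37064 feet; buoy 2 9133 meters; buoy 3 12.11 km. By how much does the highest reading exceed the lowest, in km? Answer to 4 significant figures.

buoy 1: 37064 ft = 11.29711 km.
buoy 2: 9133 m = 9.13300 km.
Spread: 12.11000 − 9.13300 = 2.977 km.

2.977 km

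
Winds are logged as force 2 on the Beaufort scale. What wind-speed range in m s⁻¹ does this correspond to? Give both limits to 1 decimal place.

1.6 to 3.3 m/s

Beaufort 2 (light breeze) spans 1.6–3.3 m/s.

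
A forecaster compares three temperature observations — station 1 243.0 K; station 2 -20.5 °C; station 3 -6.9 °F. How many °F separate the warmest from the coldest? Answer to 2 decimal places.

17.37 °F

station 1: 243.0 K = -30.150 °C.
station 3: -6.9 °F = -21.611 °C.
Spread: (-20.500) − (-30.150) = 9.650 °C = 17.37 °F.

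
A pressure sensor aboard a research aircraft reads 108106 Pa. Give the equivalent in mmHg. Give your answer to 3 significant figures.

1 Pa = 0.00750062 mmHg, so 108106 × 0.00750062 = 811 mmHg.

811 mmHg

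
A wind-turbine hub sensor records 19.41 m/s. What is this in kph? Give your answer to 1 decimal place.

1 m/s = 3.6 km/h, so 19.41 × 3.6 = 69.9 km/h.

69.9 km/h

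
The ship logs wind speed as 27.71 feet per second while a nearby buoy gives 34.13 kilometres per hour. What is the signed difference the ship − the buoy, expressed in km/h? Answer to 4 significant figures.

-3.724 km/h

the ship: 27.71 ft/s = 30.40563 km/h.
Difference: 30.40563 − 34.13000 = -3.724 km/h.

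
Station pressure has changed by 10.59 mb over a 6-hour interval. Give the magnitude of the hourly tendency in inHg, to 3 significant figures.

0.0521 inHg per hour

10.59 mb / 6 h × 0.02953 inHg/mb = 0.0521 inHg/h.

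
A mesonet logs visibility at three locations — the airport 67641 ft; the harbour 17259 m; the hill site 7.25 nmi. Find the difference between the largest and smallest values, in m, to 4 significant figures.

the airport: 67641 ft = 20616.98 m.
the hill site: 7.25 nmi = 13427.00 m.
Spread: 20616.98 − 13427.00 = 7190 m.

7190 m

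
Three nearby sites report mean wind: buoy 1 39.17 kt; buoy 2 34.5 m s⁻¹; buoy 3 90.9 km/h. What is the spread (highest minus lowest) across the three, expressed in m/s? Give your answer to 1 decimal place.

buoy 1: 39.17 kt = 20.151 m/s.
buoy 3: 90.9 km/h = 25.250 m/s.
Spread: 34.500 − 20.151 = 14.3 m/s.

14.3 m/s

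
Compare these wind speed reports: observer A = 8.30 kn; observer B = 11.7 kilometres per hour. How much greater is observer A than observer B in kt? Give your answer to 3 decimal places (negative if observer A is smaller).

1.983 kt

observer B: 11.7 km/h = 6.31749 kt.
Difference: 8.30000 − 6.31749 = 1.983 kt.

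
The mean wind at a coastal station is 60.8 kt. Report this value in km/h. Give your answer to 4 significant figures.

1 kt = 1.852 km/h, so 60.8 × 1.852 = 112.6 km/h.

112.6 km/h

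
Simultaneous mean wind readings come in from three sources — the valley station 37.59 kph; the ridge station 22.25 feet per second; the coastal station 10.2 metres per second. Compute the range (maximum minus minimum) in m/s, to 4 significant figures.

the valley station: 37.59 km/h = 10.44167 m/s.
the ridge station: 22.25 ft/s = 6.78180 m/s.
Spread: 10.44167 − 6.78180 = 3.660 m/s.

3.660 m/s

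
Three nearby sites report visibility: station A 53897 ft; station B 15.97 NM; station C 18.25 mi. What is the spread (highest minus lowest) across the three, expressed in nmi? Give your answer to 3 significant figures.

7.10 nmi

station A: 53897 ft = 8.8703 nmi.
station C: 18.25 SM = 15.8588 nmi.
Spread: 15.9700 − 8.8703 = 7.10 nmi.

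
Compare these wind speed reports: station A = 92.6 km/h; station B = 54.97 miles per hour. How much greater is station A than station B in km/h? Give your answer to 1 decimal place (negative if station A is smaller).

4.1 km/h

station B: 54.97 mph = 88.466 km/h.
Difference: 92.600 − 88.466 = 4.1 km/h.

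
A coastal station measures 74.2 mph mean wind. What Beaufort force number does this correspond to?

Beaufort force 12

74.2 mph = 33.2 m/s, which is Beaufort 12 (hurricane force, ≥32.7 m/s).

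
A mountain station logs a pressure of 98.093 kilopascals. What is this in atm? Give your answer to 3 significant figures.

1 kPa = 0.00986923 atm, so 98.093 × 0.00986923 = 0.968 atm.

0.968 atm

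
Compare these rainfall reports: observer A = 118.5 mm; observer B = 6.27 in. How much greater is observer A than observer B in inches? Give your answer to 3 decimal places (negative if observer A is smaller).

-1.605 in

observer A: 118.5 mm = 4.66535 in.
Difference: 4.66535 − 6.27000 = -1.605 in.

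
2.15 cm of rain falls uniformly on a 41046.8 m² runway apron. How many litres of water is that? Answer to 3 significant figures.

Depth: 2.15 cm × 10 = 21.5 mm.
1 mm over 1 m² is 1 L, so volume = 21.5 × 41046.8 = 882506.2 L ≈ 883000 L.

883000 litres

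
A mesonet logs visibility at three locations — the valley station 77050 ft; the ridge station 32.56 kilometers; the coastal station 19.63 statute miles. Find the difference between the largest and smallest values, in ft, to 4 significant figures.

the ridge station: 32.56 km = 106824.15 ft.
the coastal station: 19.63 SM = 103646.40 ft.
Spread: 106824.15 − 77050.00 = 29770 ft.

29770 ft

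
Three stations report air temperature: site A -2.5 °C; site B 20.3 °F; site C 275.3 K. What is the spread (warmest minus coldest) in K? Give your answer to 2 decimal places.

8.65 K

site B: 20.3 °F = -6.500 °C.
site C: 275.3 K = 2.150 °C.
Spread: 2.150 − (-6.500) = 8.650 °C.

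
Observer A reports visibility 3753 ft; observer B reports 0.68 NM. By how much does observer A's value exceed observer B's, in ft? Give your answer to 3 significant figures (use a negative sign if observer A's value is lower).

observer B: 0.68 nmi = 4131.76 ft.
Difference: 3753.00 − 4131.76 = -379 ft.

-379 ft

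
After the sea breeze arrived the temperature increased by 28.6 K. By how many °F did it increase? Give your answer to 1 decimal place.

51.5 °F

Converting a difference, only the 9/5 scale factor applies: Δ°F = 28.6 × 1.8 = 51.5 °F.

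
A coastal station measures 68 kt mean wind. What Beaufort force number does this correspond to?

Beaufort force 12

68 kt lies in the Beaufort 12 band (hurricane force, ≥64 kt).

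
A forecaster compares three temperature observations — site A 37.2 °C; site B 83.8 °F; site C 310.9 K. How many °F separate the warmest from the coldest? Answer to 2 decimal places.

site B: 83.8 °F = 28.778 °C.
site C: 310.9 K = 37.750 °C.
Spread: 37.750 − 28.778 = 8.972 °C = 16.15 °F.

16.15 °F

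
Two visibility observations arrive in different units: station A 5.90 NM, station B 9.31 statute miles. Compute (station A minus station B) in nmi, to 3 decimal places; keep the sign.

station B: 9.31 SM = 8.09017 nmi.
Difference: 5.90000 − 8.09017 = -2.190 nmi.

-2.190 nmi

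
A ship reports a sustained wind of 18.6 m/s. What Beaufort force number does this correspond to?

18.6 m/s lies in the Beaufort 8 band (gale, 17.2–20.7 m/s).

Beaufort force 8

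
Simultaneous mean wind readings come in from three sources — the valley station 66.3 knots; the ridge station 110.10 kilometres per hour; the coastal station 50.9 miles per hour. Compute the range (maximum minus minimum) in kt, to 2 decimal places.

22.07 kt

the ridge station: 110.10 km/h = 59.4492 kt.
the coastal station: 50.9 mph = 44.2309 kt.
Spread: 66.3000 − 44.2309 = 22.07 kt.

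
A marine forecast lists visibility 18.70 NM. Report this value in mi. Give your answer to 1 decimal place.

1 nmi = 1.15078 SM, so 18.70 × 1.15078 = 21.5 SM.

21.5 SM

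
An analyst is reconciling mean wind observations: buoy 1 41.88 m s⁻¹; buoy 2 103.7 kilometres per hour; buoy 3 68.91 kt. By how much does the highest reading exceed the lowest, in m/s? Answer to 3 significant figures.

13.1 m/s

buoy 2: 103.7 km/h = 28.806 m/s.
buoy 3: 68.91 kt = 35.450 m/s.
Spread: 41.880 − 28.806 = 13.1 m/s.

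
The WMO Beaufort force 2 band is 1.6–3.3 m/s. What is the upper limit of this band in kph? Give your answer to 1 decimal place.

11.9 km/h

1.6–3.3 m/s × 3.6 = 5.8–11.9 km/h.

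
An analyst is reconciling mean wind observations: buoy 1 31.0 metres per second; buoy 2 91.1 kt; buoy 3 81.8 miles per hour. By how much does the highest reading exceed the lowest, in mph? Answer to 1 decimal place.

35.5 mph

buoy 1: 31.0 m/s = 69.345 mph.
buoy 2: 91.1 kt = 104.836 mph.
Spread: 104.836 − 69.345 = 35.5 mph.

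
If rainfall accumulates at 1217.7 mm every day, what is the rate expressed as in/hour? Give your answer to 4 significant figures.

1.998 in/hour

1217.7 mm/day × 0.0393701 in/mm × 0.0416667 day/hour = 1.998 in/hour.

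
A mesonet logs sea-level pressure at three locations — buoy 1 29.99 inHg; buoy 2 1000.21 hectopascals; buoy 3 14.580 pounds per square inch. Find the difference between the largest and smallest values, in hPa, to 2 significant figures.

buoy 1: 29.99 inHg = 1015.58 hPa.
buoy 3: 14.580 psi = 1005.26 hPa.
Spread: 1015.58 − 1000.21 = 15 hPa.

15 hPa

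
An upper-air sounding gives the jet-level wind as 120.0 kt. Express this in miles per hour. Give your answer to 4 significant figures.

138.1 mph

1 kt = 1.15078 mph, so 120.0 × 1.15078 = 138.1 mph.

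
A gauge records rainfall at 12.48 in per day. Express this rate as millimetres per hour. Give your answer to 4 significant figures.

13.21 mm/hour

12.48 in/day × 25.4 mm/in × 0.0416667 day/hour = 13.21 mm/hour.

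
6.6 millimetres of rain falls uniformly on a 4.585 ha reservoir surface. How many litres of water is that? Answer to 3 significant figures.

Area: 4.585 ha = 45850 m².
1 mm over 1 m² is 1 L, so volume = 6.6 × 45850 = 302610 L ≈ 303000 L.

303000 litres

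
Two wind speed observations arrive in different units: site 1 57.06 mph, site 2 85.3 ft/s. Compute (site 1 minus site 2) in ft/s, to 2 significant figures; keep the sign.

-1.6 ft/s

site 1: 57.06 mph = 83.688 ft/s.
Difference: 83.688 − 85.300 = -1.6 ft/s.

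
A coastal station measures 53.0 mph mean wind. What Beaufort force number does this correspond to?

Beaufort force 9

53.0 mph = 23.7 m/s, which is Beaufort 9 (strong gale, 20.8–24.4 m/s).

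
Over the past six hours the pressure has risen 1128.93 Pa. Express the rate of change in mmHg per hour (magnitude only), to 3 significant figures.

1128.93 Pa / 6 h × 0.00750062 mmHg/Pa = 1.41 mmHg/h.

1.41 mmHg per hour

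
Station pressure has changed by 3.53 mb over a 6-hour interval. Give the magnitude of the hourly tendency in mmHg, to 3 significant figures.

3.53 mb / 6 h × 0.750062 mmHg/mb = 0.441 mmHg/h.

0.441 mmHg per hour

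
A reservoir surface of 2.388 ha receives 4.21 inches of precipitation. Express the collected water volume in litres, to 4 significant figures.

Depth: 4.21 in × 25.4 = 106.934 mm.
Area: 2.388 ha = 23880 m².
1 mm over 1 m² is 1 L, so volume = 106.934 × 23880 = 2553583.9 L ≈ 2554000 L.

2554000 litres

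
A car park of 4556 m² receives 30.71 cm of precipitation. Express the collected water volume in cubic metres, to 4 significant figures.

Depth: 30.71 cm × 10 = 307.1 mm.
1 mm over 1 m² is 1 L, so volume = 307.1 × 4556 = 1399147.6 L = 1399 m³.

1399 cubic metres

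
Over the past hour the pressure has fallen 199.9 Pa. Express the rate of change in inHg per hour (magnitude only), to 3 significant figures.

0.0590 inHg per hour

199.9 Pa / 1 h × 0.0002953 inHg/Pa = 0.0590 inHg/h.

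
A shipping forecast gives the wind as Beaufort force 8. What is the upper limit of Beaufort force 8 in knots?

40 kt

Beaufort 8 (gale) spans 34–40 knots.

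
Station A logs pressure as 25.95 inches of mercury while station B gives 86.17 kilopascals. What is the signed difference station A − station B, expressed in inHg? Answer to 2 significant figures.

station B: 86.17 kPa = 25.4460 inHg.
Difference: 25.9500 − 25.4460 = 0.50 inHg.

0.50 inHg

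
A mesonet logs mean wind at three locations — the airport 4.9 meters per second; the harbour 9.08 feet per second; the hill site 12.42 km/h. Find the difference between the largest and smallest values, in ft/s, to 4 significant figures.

6.996 ft/s

the airport: 4.9 m/s = 16.07612 ft/s.
the hill site: 12.42 km/h = 11.31890 ft/s.
Spread: 16.07612 − 9.08000 = 6.996 ft/s.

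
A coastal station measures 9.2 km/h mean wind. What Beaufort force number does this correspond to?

Beaufort force 2

9.2 km/h = 2.6 m/s, which is Beaufort 2 (light breeze, 1.6–3.3 m/s).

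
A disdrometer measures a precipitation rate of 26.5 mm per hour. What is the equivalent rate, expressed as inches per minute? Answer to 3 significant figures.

26.5 mm/hour × 0.0393701 in/mm × 0.0166667 hour/minute = 0.0174 in/minute.

0.0174 in/minute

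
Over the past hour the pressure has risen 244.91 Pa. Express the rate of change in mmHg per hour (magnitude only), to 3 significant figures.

244.91 Pa / 1 h × 0.00750062 mmHg/Pa = 1.84 mmHg/h.

1.84 mmHg per hour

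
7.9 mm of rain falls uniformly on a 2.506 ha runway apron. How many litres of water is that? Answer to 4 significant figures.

198000 litres

Area: 2.506 ha = 25060 m².
1 mm over 1 m² is 1 L, so volume = 7.9 × 25060 = 197974 L ≈ 198000 L.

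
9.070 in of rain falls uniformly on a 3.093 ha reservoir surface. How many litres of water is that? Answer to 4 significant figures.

7126000 litres

Depth: 9.070 in × 25.4 = 230.378 mm.
Area: 3.093 ha = 30930 m².
1 mm over 1 m² is 1 L, so volume = 230.378 × 30930 = 7125591.5 L ≈ 7126000 L.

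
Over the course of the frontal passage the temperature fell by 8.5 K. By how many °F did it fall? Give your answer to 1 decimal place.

A change of 1 °C equals a change of 1.8 °F: Δ°F = 8.5 × 1.8 = 15.3 °F.

15.3 °F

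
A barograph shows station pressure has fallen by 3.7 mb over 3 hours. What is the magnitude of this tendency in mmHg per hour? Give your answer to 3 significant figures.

0.925 mmHg per hour

3.7 mb / 3 h × 0.750062 mmHg/mb = 0.925 mmHg/h.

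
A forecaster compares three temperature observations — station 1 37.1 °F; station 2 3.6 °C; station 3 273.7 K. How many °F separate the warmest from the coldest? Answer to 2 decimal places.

station 1: 37.1 °F = 2.833 °C.
station 3: 273.7 K = 0.550 °C.
Spread: 3.600 − 0.550 = 3.050 °C = 5.49 °F.

5.49 °F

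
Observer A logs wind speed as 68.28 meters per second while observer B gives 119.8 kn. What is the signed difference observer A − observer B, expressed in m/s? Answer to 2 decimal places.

6.65 m/s

observer B: 119.8 kt = 61.6304 m/s.
Difference: 68.2800 − 61.6304 = 6.65 m/s.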